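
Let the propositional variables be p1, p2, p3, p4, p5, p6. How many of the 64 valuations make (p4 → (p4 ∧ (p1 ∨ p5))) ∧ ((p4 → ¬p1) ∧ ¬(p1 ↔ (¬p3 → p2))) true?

22

Initial set: {((p4 → (p4 ∧ (p1 ∨ p5))) ∧ ((p4 → ¬p1) ∧ ¬(p1 ↔ (¬p3 → p2))))}.
((p4 → (p4 ∧ (p1 ∨ p5))) ∧ ((p4 → ¬p1) ∧ ¬(p1 ↔ (¬p3 → p2)))): α-rule — add (p4 → (p4 ∧ (p1 ∨ p5))), ((p4 → ¬p1) ∧ ¬(p1 ↔ (¬p3 → p2))).
((p4 → ¬p1) ∧ ¬(p1 ↔ (¬p3 → p2))): α-rule — add (p4 → ¬p1), ¬(p1 ↔ (¬p3 → p2)).
(p4 → (p4 ∧ (p1 ∨ p5))): β-rule — branch into ¬p4  //  (p4 ∧ (p1 ∨ p5)).
  branch 1 (add ¬p4):
    (p4 → ¬p1): β-rule — branch into ¬p4  //  ¬p1.
      branch 1.1 (add ¬p4):
        ¬(p1 ↔ (¬p3 → p2)): β-rule — branch into p1, ¬(¬p3 → p2)  //  ¬p1, (¬p3 → p2).
          branch 1.1.1 (add p1, ¬(¬p3 → p2)):
            ¬(¬p3 → p2): α-rule — add ¬p3, ¬p2.
            ○ open, literals {p1=T, p2=F, p3=F, p4=F}.
          branch 1.1.2 (add ¬p1, (¬p3 → p2)):
            (¬p3 → p2): β-rule — branch into ¬¬p3  //  p2.
              branch 1.1.2.1 (add ¬¬p3):
                ○ open, literals {p1=F, p3=T, p4=F}.
              branch 1.1.2.2 (add p2):
                ○ open, literals {p1=F, p2=T, p4=F}.
      branch 1.2 (add ¬p1):
        ¬(p1 ↔ (¬p3 → p2)): β-rule — branch into p1, ¬(¬p3 → p2)  //  ¬p1, (¬p3 → p2).
          branch 1.2.1 (add p1, ¬(¬p3 → p2)):
            × closes — contains both p1 and ¬p1.
          branch 1.2.2 (add ¬p1, (¬p3 → p2)):
            (¬p3 → p2): β-rule — branch into ¬¬p3  //  p2.
              branch 1.2.2.1 (add ¬¬p3):
                ○ open, literals {p1=F, p3=T, p4=F}.
              branch 1.2.2.2 (add p2):
                ○ open, literals {p1=F, p2=T, p4=F}.
  branch 2 (add (p4 ∧ (p1 ∨ p5))):
    (p4 ∧ (p1 ∨ p5)): α-rule — add p4, (p1 ∨ p5).
    (p4 → ¬p1): β-rule — branch into ¬p4  //  ¬p1.
      branch 2.1 (add ¬p4):
        × closes — contains both p4 and ¬p4.
      branch 2.2 (add ¬p1):
        ¬(p1 ↔ (¬p3 → p2)): β-rule — branch into p1, ¬(¬p3 → p2)  //  ¬p1, (¬p3 → p2).
          branch 2.2.1 (add p1, ¬(¬p3 → p2)):
            × closes — contains both p1 and ¬p1.
          branch 2.2.2 (add ¬p1, (¬p3 → p2)):
            (p1 ∨ p5): β-rule — branch into p1  //  p5.
              branch 2.2.2.1 (add p1):
                × closes — contains both p1 and ¬p1.
              branch 2.2.2.2 (add p5):
                (¬p3 → p2): β-rule — branch into ¬¬p3  //  p2.
                  branch 2.2.2.2.1 (add ¬¬p3):
                    ○ open, literals {p1=F, p3=T, p4=T, p5=T}.
                  branch 2.2.2.2.2 (add p2):
                    ○ open, literals {p1=F, p2=T, p4=T, p5=T}.
4 branches closed, 7 open.
Each open branch fixes some atoms; the unmentioned ones are free. Counting distinct full assignments: branch {p1=T, p2=F, p3=F, p4=F} (p5, p6) contributes 4 new; branch {p1=F, p3=T, p4=F} (p2, p5, p6) contributes 8 new; branch {p1=F, p2=T, p4=F} (p3, p5, p6) contributes 4 new; branch {p1=F, p3=T, p4=F} (p2, p5, p6) contributes 0 new; branch {p1=F, p2=T, p4=F} (p3, p5, p6) contributes 0 new; branch {p1=F, p3=T, p4=T, p5=T} (p2, p6) contributes 4 new; branch {p1=F, p2=T, p4=T, p5=T} (p3, p6) contributes 2 new. Total: 22.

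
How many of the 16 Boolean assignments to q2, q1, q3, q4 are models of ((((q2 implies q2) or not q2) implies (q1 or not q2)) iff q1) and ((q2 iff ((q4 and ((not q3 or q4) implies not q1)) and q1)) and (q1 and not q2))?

Initial set: {T (((((q2 implies q2) or not q2) implies (q1 or not q2)) iff q1) and ((q2 iff ((q4 and ((not q3 or q4) implies not q1)) and q1)) and (q1 and not q2)))}.
T (((((q2 implies q2) or not q2) implies (q1 or not q2)) iff q1) and ((q2 iff ((q4 and ((not q3 or q4) implies not q1)) and q1)) and (q1 and not q2))): α-rule — add T ((((q2 implies q2) or not q2) implies (q1 or not q2)) iff q1), T ((q2 iff ((q4 and ((not q3 or q4) implies not q1)) and q1)) and (q1 and not q2)).
T ((q2 iff ((q4 and ((not q3 or q4) implies not q1)) and q1)) and (q1 and not q2)): α-rule — add T (q2 iff ((q4 and ((not q3 or q4) implies not q1)) and q1)), T (q1 and not q2).
T (q1 and not q2): α-rule — add T q1, T not q2.
T ((((q2 implies q2) or not q2) implies (q1 or not q2)) iff q1): β-rule — branch into T (((q2 implies q2) or not q2) implies (q1 or not q2)), T q1  //  F (((q2 implies q2) or not q2) implies (q1 or not q2)), F q1.
  branch 1 (add T (((q2 implies q2) or not q2) implies (q1 or not q2)), T q1):
    T (q2 iff ((q4 and ((not q3 or q4) implies not q1)) and q1)): β-rule — branch into T q2, T ((q4 and ((not q3 or q4) implies not q1)) and q1)  //  F q2, F ((q4 and ((not q3 or q4) implies not q1)) and q1).
      branch 1.1 (add T q2, T ((q4 and ((not q3 or q4) implies not q1)) and q1)):
        × closes — contains both q2 and not q2.
      branch 1.2 (add F q2, F ((q4 and ((not q3 or q4) implies not q1)) and q1)):
        T (((q2 implies q2) or not q2) implies (q1 or not q2)): β-rule — branch into F ((q2 implies q2) or not q2)  //  T (q1 or not q2).
          branch 1.2.1 (add F ((q2 implies q2) or not q2)):
            F ((q2 implies q2) or not q2): α-rule — add F (q2 implies q2), F not q2.
            × closes — contains both q2 and not q2.
          branch 1.2.2 (add T (q1 or not q2)):
            F ((q4 and ((not q3 or q4) implies not q1)) and q1): β-rule — branch into F (q4 and ((not q3 or q4) implies not q1))  //  F q1.
              branch 1.2.2.1 (add F (q4 and ((not q3 or q4) implies not q1))):
                T (q1 or not q2): β-rule — branch into T q1  //  T not q2.
                  branch 1.2.2.1.1 (add T q1):
                    F (q4 and ((not q3 or q4) implies not q1)): β-rule — branch into F q4  //  F ((not q3 or q4) implies not q1).
                      branch 1.2.2.1.1.1 (add F q4):
                        ○ open, literals {q1=T, q2=F, q4=F}.
                      branch 1.2.2.1.1.2 (add F ((not q3 or q4) implies not q1)):
                        F ((not q3 or q4) implies not q1): α-rule — add T (not q3 or q4), F not q1.
                        T (not q3 or q4): β-rule — branch into T not q3  //  T q4.
                          branch 1.2.2.1.1.2.1 (add T not q3):
                            ○ open, literals {q1=T, q2=F, q3=F}.
                          branch 1.2.2.1.1.2.2 (add T q4):
                            ○ open, literals {q1=T, q2=F, q4=T}.
                  branch 1.2.2.1.2 (add T not q2):
                    F (q4 and ((not q3 or q4) implies not q1)): β-rule — branch into F q4  //  F ((not q3 or q4) implies not q1).
                      branch 1.2.2.1.2.1 (add F q4):
                        ○ open, literals {q1=T, q2=F, q4=F}.
                      branch 1.2.2.1.2.2 (add F ((not q3 or q4) implies not q1)):
                        F ((not q3 or q4) implies not q1): α-rule — add T (not q3 or q4), F not q1.
                        T (not q3 or q4): β-rule — branch into T not q3  //  T q4.
                          branch 1.2.2.1.2.2.1 (add T not q3):
                            ○ open, literals {q1=T, q2=F, q3=F}.
                          branch 1.2.2.1.2.2.2 (add T q4):
                            ○ open, literals {q1=T, q2=F, q4=T}.
              branch 1.2.2.2 (add F q1):
                × closes — contains both q1 and not q1.
  branch 2 (add F (((q2 implies q2) or not q2) implies (q1 or not q2)), F q1):
    × closes — contains both q1 and not q1.
4 branches closed, 6 open.
Each open branch fixes some atoms; the unmentioned ones are free. Counting distinct full assignments: branch {q1=T, q2=F, q4=F} (q3) contributes 2 new; branch {q1=T, q2=F, q3=F} (q4) contributes 1 new; branch {q1=T, q2=F, q4=T} (q3) contributes 1 new; branch {q1=T, q2=F, q4=F} (q3) contributes 0 new; branch {q1=T, q2=F, q3=F} (q4) contributes 0 new; branch {q1=T, q2=F, q4=T} (q3) contributes 0 new. Total: 4.

4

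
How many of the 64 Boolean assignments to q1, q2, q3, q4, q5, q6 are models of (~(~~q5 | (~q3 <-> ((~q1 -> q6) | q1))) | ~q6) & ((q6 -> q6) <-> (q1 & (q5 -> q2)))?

Initial set: {T ((~(~~q5 | (~q3 <-> ((~q1 -> q6) | q1))) | ~q6) & ((q6 -> q6) <-> (q1 & (q5 -> q2))))}.
T ((~(~~q5 | (~q3 <-> ((~q1 -> q6) | q1))) | ~q6) & ((q6 -> q6) <-> (q1 & (q5 -> q2)))): α-rule — add T (~(~~q5 | (~q3 <-> ((~q1 -> q6) | q1))) | ~q6), T ((q6 -> q6) <-> (q1 & (q5 -> q2))).
T (~(~~q5 | (~q3 <-> ((~q1 -> q6) | q1))) | ~q6): β-rule — branch into T ~(~~q5 | (~q3 <-> ((~q1 -> q6) | q1)))  //  T ~q6.
  branch 1 (add T ~(~~q5 | (~q3 <-> ((~q1 -> q6) | q1)))):
    T ~(~~q5 | (~q3 <-> ((~q1 -> q6) | q1))): α-rule — add F ~~q5, F (~q3 <-> ((~q1 -> q6) | q1)).
    F ~~q5: drop double negation, giving F q5.
    T ((q6 -> q6) <-> (q1 & (q5 -> q2))): β-rule — branch into T (q6 -> q6), T (q1 & (q5 -> q2))  //  F (q6 -> q6), F (q1 & (q5 -> q2)).
      branch 1.1 (add T (q6 -> q6), T (q1 & (q5 -> q2))):
        T (q1 & (q5 -> q2)): α-rule — add T q1, T (q5 -> q2).
        F (~q3 <-> ((~q1 -> q6) | q1)): β-rule — branch into T ~q3, F ((~q1 -> q6) | q1)  //  F ~q3, T ((~q1 -> q6) | q1).
          branch 1.1.1 (add T ~q3, F ((~q1 -> q6) | q1)):
            F ((~q1 -> q6) | q1): α-rule — add F (~q1 -> q6), F q1.
            × closes — contains both q1 and ~q1.
          branch 1.1.2 (add F ~q3, T ((~q1 -> q6) | q1)):
            T (q6 -> q6): β-rule — branch into F q6  //  T q6.
              branch 1.1.2.1 (add F q6):
                T (q5 -> q2): β-rule — branch into F q5  //  T q2.
                  branch 1.1.2.1.1 (add F q5):
                    T ((~q1 -> q6) | q1): β-rule — branch into T (~q1 -> q6)  //  T q1.
                      branch 1.1.2.1.1.1 (add T (~q1 -> q6)):
                        T (~q1 -> q6): β-rule — branch into F ~q1  //  T q6.
                          branch 1.1.2.1.1.1.1 (add F ~q1):
                            ○ open, literals {q1=T, q3=T, q5=F, q6=F}.
                          branch 1.1.2.1.1.1.2 (add T q6):
                            × closes — contains both q6 and ~q6.
                      branch 1.1.2.1.1.2 (add T q1):
                        ○ open, literals {q1=T, q3=T, q5=F, q6=F}.
                  branch 1.1.2.1.2 (add T q2):
                    T ((~q1 -> q6) | q1): β-rule — branch into T (~q1 -> q6)  //  T q1.
                      branch 1.1.2.1.2.1 (add T (~q1 -> q6)):
                        T (~q1 -> q6): β-rule — branch into F ~q1  //  T q6.
                          branch 1.1.2.1.2.1.1 (add F ~q1):
                            ○ open, literals {q1=T, q2=T, q3=T, q5=F, q6=F}.
                          branch 1.1.2.1.2.1.2 (add T q6):
                            × closes — contains both q6 and ~q6.
                      branch 1.1.2.1.2.2 (add T q1):
                        ○ open, literals {q1=T, q2=T, q3=T, q5=F, q6=F}.
              branch 1.1.2.2 (add T q6):
                T (q5 -> q2): β-rule — branch into F q5  //  T q2.
                  branch 1.1.2.2.1 (add F q5):
                    T ((~q1 -> q6) | q1): β-rule — branch into T (~q1 -> q6)  //  T q1.
                      branch 1.1.2.2.1.1 (add T (~q1 -> q6)):
                        T (~q1 -> q6): β-rule — branch into F ~q1  //  T q6.
                          branch 1.1.2.2.1.1.1 (add F ~q1):
                            ○ open, literals {q1=T, q3=T, q5=F, q6=T}.
                          branch 1.1.2.2.1.1.2 (add T q6):
                            ○ open, literals {q1=T, q3=T, q5=F, q6=T}.
                      branch 1.1.2.2.1.2 (add T q1):
                        ○ open, literals {q1=T, q3=T, q5=F, q6=T}.
                  branch 1.1.2.2.2 (add T q2):
                    T ((~q1 -> q6) | q1): β-rule — branch into T (~q1 -> q6)  //  T q1.
                      branch 1.1.2.2.2.1 (add T (~q1 -> q6)):
                        T (~q1 -> q6): β-rule — branch into F ~q1  //  T q6.
                          branch 1.1.2.2.2.1.1 (add F ~q1):
                            ○ open, literals {q1=T, q2=T, q3=T, q5=F, q6=T}.
                          branch 1.1.2.2.2.1.2 (add T q6):
                            ○ open, literals {q1=T, q2=T, q3=T, q5=F, q6=T}.
                      branch 1.1.2.2.2.2 (add T q1):
                        ○ open, literals {q1=T, q2=T, q3=T, q5=F, q6=T}.
      branch 1.2 (add F (q6 -> q6), F (q1 & (q5 -> q2))):
        F (q6 -> q6): α-rule — add T q6, F q6.
        × closes — contains both q6 and ~q6.
  branch 2 (add T ~q6):
    T ((q6 -> q6) <-> (q1 & (q5 -> q2))): β-rule — branch into T (q6 -> q6), T (q1 & (q5 -> q2))  //  F (q6 -> q6), F (q1 & (q5 -> q2)).
      branch 2.1 (add T (q6 -> q6), T (q1 & (q5 -> q2))):
        T (q1 & (q5 -> q2)): α-rule — add T q1, T (q5 -> q2).
        T (q6 -> q6): β-rule — branch into F q6  //  T q6.
          branch 2.1.1 (add F q6):
            T (q5 -> q2): β-rule — branch into F q5  //  T q2.
              branch 2.1.1.1 (add F q5):
                ○ open, literals {q1=T, q5=F, q6=F}.
              branch 2.1.1.2 (add T q2):
                ○ open, literals {q1=T, q2=T, q6=F}.
          branch 2.1.2 (add T q6):
            × closes — contains both q6 and ~q6.
      branch 2.2 (add F (q6 -> q6), F (q1 & (q5 -> q2))):
        F (q6 -> q6): α-rule — add T q6, F q6.
        × closes — contains both q6 and ~q6.
6 branches closed, 12 open.
Each open branch fixes some atoms; the unmentioned ones are free. Counting distinct full assignments: branch {q1=T, q3=T, q5=F, q6=F} (q2, q4) contributes 4 new; branch {q1=T, q3=T, q5=F, q6=F} (q2, q4) contributes 0 new; branch {q1=T, q2=T, q3=T, q5=F, q6=F} (q4) contributes 0 new; branch {q1=T, q2=T, q3=T, q5=F, q6=F} (q4) contributes 0 new; branch {q1=T, q3=T, q5=F, q6=T} (q2, q4) contributes 4 new; branch {q1=T, q3=T, q5=F, q6=T} (q2, q4) contributes 0 new; branch {q1=T, q3=T, q5=F, q6=T} (q2, q4) contributes 0 new; branch {q1=T, q2=T, q3=T, q5=F, q6=T} (q4) contributes 0 new; branch {q1=T, q2=T, q3=T, q5=F, q6=T} (q4) contributes 0 new; branch {q1=T, q2=T, q3=T, q5=F, q6=T} (q4) contributes 0 new; branch {q1=T, q5=F, q6=F} (q2, q3, q4) contributes 4 new; branch {q1=T, q2=T, q6=F} (q3, q4, q5) contributes 4 new. Total: 16.

16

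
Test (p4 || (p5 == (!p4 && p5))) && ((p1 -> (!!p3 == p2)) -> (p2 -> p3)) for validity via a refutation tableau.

Not valid

Assume the negation and expand:
Initial set: {!((p4 || (p5 == (!p4 && p5))) && ((p1 -> (!!p3 == p2)) -> (p2 -> p3)))}.
!((p4 || (p5 == (!p4 && p5))) && ((p1 -> (!!p3 == p2)) -> (p2 -> p3))): β-rule — branch into !(p4 || (p5 == (!p4 && p5)))  //  !((p1 -> (!!p3 == p2)) -> (p2 -> p3)).
  branch 1 (add !(p4 || (p5 == (!p4 && p5)))):
    !(p4 || (p5 == (!p4 && p5))): α-rule — add !p4, !(p5 == (!p4 && p5)).
    !(p5 == (!p4 && p5)): β-rule — branch into p5, !(!p4 && p5)  //  !p5, (!p4 && p5).
      branch 1.1 (add p5, !(!p4 && p5)):
        !(!p4 && p5): β-rule — branch into !!p4  //  !p5.
          branch 1.1.1 (add !!p4):
            × closes — contains both p4 and !p4.
          branch 1.1.2 (add !p5):
            × closes — contains both p5 and !p5.
      branch 1.2 (add !p5, (!p4 && p5)):
        (!p4 && p5): α-rule — add !p4, p5.
        × closes — contains both p5 and !p5.
  branch 2 (add !((p1 -> (!!p3 == p2)) -> (p2 -> p3))):
    !((p1 -> (!!p3 == p2)) -> (p2 -> p3)): α-rule — add (p1 -> (!!p3 == p2)), !(p2 -> p3).
    !(p2 -> p3): α-rule — add p2, !p3.
    (p1 -> (!!p3 == p2)): β-rule — branch into !p1  //  (!!p3 == p2).
      branch 2.1 (add !p1):
        ○ open, literals {p1=0, p2=1, p3=0}.
      branch 2.2 (add (!!p3 == p2)):
        (!!p3 == p2): β-rule — branch into !!p3, p2  //  !!!p3, !p2.
          branch 2.2.1 (add !!p3, p2):
            !!p3: drop double negation, giving p3.
            × closes — contains both p3 and !p3.
          branch 2.2.2 (add !!!p3, !p2):
            × closes — contains both p2 and !p2.
5 branches closed, 1 open.
An open branch gives a countermodel: p1=0, p2=1, p3=0 (unmentioned atoms arbitrary); under it the original formula is false.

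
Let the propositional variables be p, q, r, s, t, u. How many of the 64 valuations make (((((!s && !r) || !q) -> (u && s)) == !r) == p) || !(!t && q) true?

56

Initial set: {((((((!s && !r) || !q) -> (u && s)) == !r) == p) || !(!t && q))}.
((((((!s && !r) || !q) -> (u && s)) == !r) == p) || !(!t && q)): β-rule — branch into (((((!s && !r) || !q) -> (u && s)) == !r) == p)  //  !(!t && q).
  branch 1 (add (((((!s && !r) || !q) -> (u && s)) == !r) == p)):
    (((((!s && !r) || !q) -> (u && s)) == !r) == p): β-rule — branch into ((((!s && !r) || !q) -> (u && s)) == !r), p  //  !((((!s && !r) || !q) -> (u && s)) == !r), !p.
      branch 1.1 (add ((((!s && !r) || !q) -> (u && s)) == !r), p):
        ((((!s && !r) || !q) -> (u && s)) == !r): β-rule — branch into (((!s && !r) || !q) -> (u && s)), !r  //  !(((!s && !r) || !q) -> (u && s)), !!r.
          branch 1.1.1 (add (((!s && !r) || !q) -> (u && s)), !r):
            (((!s && !r) || !q) -> (u && s)): β-rule — branch into !((!s && !r) || !q)  //  (u && s).
              branch 1.1.1.1 (add !((!s && !r) || !q)):
                !((!s && !r) || !q): α-rule — add !(!s && !r), !!q.
                !(!s && !r): β-rule — branch into !!s  //  !!r.
                  branch 1.1.1.1.1 (add !!s):
                    ○ open, literals {p=true, q=true, r=false, s=true}.
                  branch 1.1.1.1.2 (add !!r):
                    × closes — contains both r and !r.
              branch 1.1.1.2 (add (u && s)):
                (u && s): α-rule — add u, s.
                ○ open, literals {p=true, r=false, s=true, u=true}.
          branch 1.1.2 (add !(((!s && !r) || !q) -> (u && s)), !!r):
            !(((!s && !r) || !q) -> (u && s)): α-rule — add ((!s && !r) || !q), !(u && s).
            ((!s && !r) || !q): β-rule — branch into (!s && !r)  //  !q.
              branch 1.1.2.1 (add (!s && !r)):
                (!s && !r): α-rule — add !s, !r.
                × closes — contains both r and !r.
              branch 1.1.2.2 (add !q):
                !(u && s): β-rule — branch into !u  //  !s.
                  branch 1.1.2.2.1 (add !u):
                    ○ open, literals {p=true, q=false, r=true, u=false}.
                  branch 1.1.2.2.2 (add !s):
                    ○ open, literals {p=true, q=false, r=true, s=false}.
      branch 1.2 (add !((((!s && !r) || !q) -> (u && s)) == !r), !p):
        !((((!s && !r) || !q) -> (u && s)) == !r): β-rule — branch into (((!s && !r) || !q) -> (u && s)), !!r  //  !(((!s && !r) || !q) -> (u && s)), !r.
          branch 1.2.1 (add (((!s && !r) || !q) -> (u && s)), !!r):
            (((!s && !r) || !q) -> (u && s)): β-rule — branch into !((!s && !r) || !q)  //  (u && s).
              branch 1.2.1.1 (add !((!s && !r) || !q)):
                !((!s && !r) || !q): α-rule — add !(!s && !r), !!q.
                !(!s && !r): β-rule — branch into !!s  //  !!r.
                  branch 1.2.1.1.1 (add !!s):
                    ○ open, literals {p=false, q=true, r=true, s=true}.
                  branch 1.2.1.1.2 (add !!r):
                    ○ open, literals {p=false, q=true, r=true}.
              branch 1.2.1.2 (add (u && s)):
                (u && s): α-rule — add u, s.
                ○ open, literals {p=false, r=true, s=true, u=true}.
          branch 1.2.2 (add !(((!s && !r) || !q) -> (u && s)), !r):
            !(((!s && !r) || !q) -> (u && s)): α-rule — add ((!s && !r) || !q), !(u && s).
            ((!s && !r) || !q): β-rule — branch into (!s && !r)  //  !q.
              branch 1.2.2.1 (add (!s && !r)):
                (!s && !r): α-rule — add !s, !r.
                !(u && s): β-rule — branch into !u  //  !s.
                  branch 1.2.2.1.1 (add !u):
                    ○ open, literals {p=false, r=false, s=false, u=false}.
                  branch 1.2.2.1.2 (add !s):
                    ○ open, literals {p=false, r=false, s=false}.
              branch 1.2.2.2 (add !q):
                !(u && s): β-rule — branch into !u  //  !s.
                  branch 1.2.2.2.1 (add !u):
                    ○ open, literals {p=false, q=false, r=false, u=false}.
                  branch 1.2.2.2.2 (add !s):
                    ○ open, literals {p=false, q=false, r=false, s=false}.
  branch 2 (add !(!t && q)):
    !(!t && q): β-rule — branch into !!t  //  !q.
      branch 2.1 (add !!t):
        ○ open, literals {t=true}.
      branch 2.2 (add !q):
        ○ open, literals {q=false}.
2 branches closed, 13 open.
Each open branch fixes some atoms; the unmentioned ones are free. Counting distinct full assignments: branch {p=true, q=true, r=false, s=true} (t, u) contributes 4 new; branch {p=true, r=false, s=true, u=true} (q, t) contributes 2 new; branch {p=true, q=false, r=true, u=false} (s, t) contributes 4 new; branch {p=true, q=false, r=true, s=false} (t, u) contributes 2 new; branch {p=false, q=true, r=true, s=true} (t, u) contributes 4 new; branch {p=false, q=true, r=true} (s, t, u) contributes 4 new; branch {p=false, r=true, s=true, u=true} (q, t) contributes 2 new; branch {p=false, r=false, s=false, u=false} (q, t) contributes 4 new; branch {p=false, r=false, s=false} (q, t, u) contributes 4 new; branch {p=false, q=false, r=false, u=false} (s, t) contributes 2 new; branch {p=false, q=false, r=false, s=false} (t, u) contributes 0 new; branch {t=true} (p, q, r, s, u) contributes 16 new; branch {q=false} (p, r, s, t, u) contributes 8 new. Total: 56.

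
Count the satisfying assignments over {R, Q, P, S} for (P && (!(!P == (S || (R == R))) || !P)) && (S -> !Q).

6

Initial set: {((P && (!(!P == (S || (R == R))) || !P)) && (S -> !Q))}.
((P && (!(!P == (S || (R == R))) || !P)) && (S -> !Q)): α-rule — add (P && (!(!P == (S || (R == R))) || !P)), (S -> !Q).
(P && (!(!P == (S || (R == R))) || !P)): α-rule — add P, (!(!P == (S || (R == R))) || !P).
(S -> !Q): β-rule — branch into !S  //  !Q.
  branch 1 (add !S):
    (!(!P == (S || (R == R))) || !P): β-rule — branch into !(!P == (S || (R == R)))  //  !P.
      branch 1.1 (add !(!P == (S || (R == R)))):
        !(!P == (S || (R == R))): β-rule — branch into !P, !(S || (R == R))  //  !!P, (S || (R == R)).
          branch 1.1.1 (add !P, !(S || (R == R))):
            × closes — contains both P and !P.
          branch 1.1.2 (add !!P, (S || (R == R))):
            (S || (R == R)): β-rule — branch into S  //  (R == R).
              branch 1.1.2.1 (add S):
                × closes — contains both S and !S.
              branch 1.1.2.2 (add (R == R)):
                (R == R): β-rule — branch into R, R  //  !R, !R.
                  branch 1.1.2.2.1 (add R, R):
                    ○ open, literals {P=true, R=true, S=false}.
                  branch 1.1.2.2.2 (add !R, !R):
                    ○ open, literals {P=true, R=false, S=false}.
      branch 1.2 (add !P):
        × closes — contains both P and !P.
  branch 2 (add !Q):
    (!(!P == (S || (R == R))) || !P): β-rule — branch into !(!P == (S || (R == R)))  //  !P.
      branch 2.1 (add !(!P == (S || (R == R)))):
        !(!P == (S || (R == R))): β-rule — branch into !P, !(S || (R == R))  //  !!P, (S || (R == R)).
          branch 2.1.1 (add !P, !(S || (R == R))):
            × closes — contains both P and !P.
          branch 2.1.2 (add !!P, (S || (R == R))):
            (S || (R == R)): β-rule — branch into S  //  (R == R).
              branch 2.1.2.1 (add S):
                ○ open, literals {P=true, Q=false, S=true}.
              branch 2.1.2.2 (add (R == R)):
                (R == R): β-rule — branch into R, R  //  !R, !R.
                  branch 2.1.2.2.1 (add R, R):
                    ○ open, literals {P=true, Q=false, R=true}.
                  branch 2.1.2.2.2 (add !R, !R):
                    ○ open, literals {P=true, Q=false, R=false}.
      branch 2.2 (add !P):
        × closes — contains both P and !P.
5 branches closed, 5 open.
Each open branch fixes some atoms; the unmentioned ones are free. Counting distinct full assignments: branch {P=true, R=true, S=false} (Q) contributes 2 new; branch {P=true, R=false, S=false} (Q) contributes 2 new; branch {P=true, Q=false, S=true} (R) contributes 2 new; branch {P=true, Q=false, R=true} (S) contributes 0 new; branch {P=true, Q=false, R=false} (S) contributes 0 new. Total: 6.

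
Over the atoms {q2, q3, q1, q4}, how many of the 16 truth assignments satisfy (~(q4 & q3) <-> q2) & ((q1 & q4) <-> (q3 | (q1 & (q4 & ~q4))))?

4

Initial set: {((~(q4 & q3) <-> q2) & ((q1 & q4) <-> (q3 | (q1 & (q4 & ~q4)))))}.
((~(q4 & q3) <-> q2) & ((q1 & q4) <-> (q3 | (q1 & (q4 & ~q4))))): α-rule — add (~(q4 & q3) <-> q2), ((q1 & q4) <-> (q3 | (q1 & (q4 & ~q4)))).
(~(q4 & q3) <-> q2): β-rule — branch into ~(q4 & q3), q2  //  ~~(q4 & q3), ~q2.
  branch 1 (add ~(q4 & q3), q2):
    ((q1 & q4) <-> (q3 | (q1 & (q4 & ~q4)))): β-rule — branch into (q1 & q4), (q3 | (q1 & (q4 & ~q4)))  //  ~(q1 & q4), ~(q3 | (q1 & (q4 & ~q4))).
      branch 1.1 (add (q1 & q4), (q3 | (q1 & (q4 & ~q4)))):
        (q1 & q4): α-rule — add q1, q4.
        ~(q4 & q3): β-rule — branch into ~q4  //  ~q3.
          branch 1.1.1 (add ~q4):
            × closes — contains both q4 and ~q4.
          branch 1.1.2 (add ~q3):
            (q3 | (q1 & (q4 & ~q4))): β-rule — branch into q3  //  (q1 & (q4 & ~q4)).
              branch 1.1.2.1 (add q3):
                × closes — contains both q3 and ~q3.
              branch 1.1.2.2 (add (q1 & (q4 & ~q4))):
                (q1 & (q4 & ~q4)): α-rule — add q1, (q4 & ~q4).
                (q4 & ~q4): α-rule — add q4, ~q4.
                × closes — contains both q4 and ~q4.
      branch 1.2 (add ~(q1 & q4), ~(q3 | (q1 & (q4 & ~q4)))):
        ~(q3 | (q1 & (q4 & ~q4))): α-rule — add ~q3, ~(q1 & (q4 & ~q4)).
        ~(q4 & q3): β-rule — branch into ~q4  //  ~q3.
          branch 1.2.1 (add ~q4):
            ~(q1 & q4): β-rule — branch into ~q1  //  ~q4.
              branch 1.2.1.1 (add ~q1):
                ~(q1 & (q4 & ~q4)): β-rule — branch into ~q1  //  ~(q4 & ~q4).
                  branch 1.2.1.1.1 (add ~q1):
                    ○ open, literals {q1=0, q2=1, q3=0, q4=0}.
                  branch 1.2.1.1.2 (add ~(q4 & ~q4)):
                    ~(q4 & ~q4): β-rule — branch into ~q4  //  ~~q4.
                      branch 1.2.1.1.2.1 (add ~q4):
                        ○ open, literals {q1=0, q2=1, q3=0, q4=0}.
                      branch 1.2.1.1.2.2 (add ~~q4):
                        × closes — contains both q4 and ~q4.
              branch 1.2.1.2 (add ~q4):
                ~(q1 & (q4 & ~q4)): β-rule — branch into ~q1  //  ~(q4 & ~q4).
                  branch 1.2.1.2.1 (add ~q1):
                    ○ open, literals {q1=0, q2=1, q3=0, q4=0}.
                  branch 1.2.1.2.2 (add ~(q4 & ~q4)):
                    ~(q4 & ~q4): β-rule — branch into ~q4  //  ~~q4.
                      branch 1.2.1.2.2.1 (add ~q4):
                        ○ open, literals {q2=1, q3=0, q4=0}.
                      branch 1.2.1.2.2.2 (add ~~q4):
                        × closes — contains both q4 and ~q4.
          branch 1.2.2 (add ~q3):
            ~(q1 & q4): β-rule — branch into ~q1  //  ~q4.
              branch 1.2.2.1 (add ~q1):
                ~(q1 & (q4 & ~q4)): β-rule — branch into ~q1  //  ~(q4 & ~q4).
                  branch 1.2.2.1.1 (add ~q1):
                    ○ open, literals {q1=0, q2=1, q3=0}.
                  branch 1.2.2.1.2 (add ~(q4 & ~q4)):
                    ~(q4 & ~q4): β-rule — branch into ~q4  //  ~~q4.
                      branch 1.2.2.1.2.1 (add ~q4):
                        ○ open, literals {q1=0, q2=1, q3=0, q4=0}.
                      branch 1.2.2.1.2.2 (add ~~q4):
                        ○ open, literals {q1=0, q2=1, q3=0, q4=1}.
              branch 1.2.2.2 (add ~q4):
                ~(q1 & (q4 & ~q4)): β-rule — branch into ~q1  //  ~(q4 & ~q4).
                  branch 1.2.2.2.1 (add ~q1):
                    ○ open, literals {q1=0, q2=1, q3=0, q4=0}.
                  branch 1.2.2.2.2 (add ~(q4 & ~q4)):
                    ~(q4 & ~q4): β-rule — branch into ~q4  //  ~~q4.
                      branch 1.2.2.2.2.1 (add ~q4):
                        ○ open, literals {q2=1, q3=0, q4=0}.
                      branch 1.2.2.2.2.2 (add ~~q4):
                        × closes — contains both q4 and ~q4.
  branch 2 (add ~~(q4 & q3), ~q2):
    ~~(q4 & q3): α-rule — add q4, q3.
    ((q1 & q4) <-> (q3 | (q1 & (q4 & ~q4)))): β-rule — branch into (q1 & q4), (q3 | (q1 & (q4 & ~q4)))  //  ~(q1 & q4), ~(q3 | (q1 & (q4 & ~q4))).
      branch 2.1 (add (q1 & q4), (q3 | (q1 & (q4 & ~q4)))):
        (q1 & q4): α-rule — add q1, q4.
        (q3 | (q1 & (q4 & ~q4))): β-rule — branch into q3  //  (q1 & (q4 & ~q4)).
          branch 2.1.1 (add q3):
            ○ open, literals {q1=1, q2=0, q3=1, q4=1}.
          branch 2.1.2 (add (q1 & (q4 & ~q4))):
            (q1 & (q4 & ~q4)): α-rule — add q1, (q4 & ~q4).
            (q4 & ~q4): α-rule — add q4, ~q4.
            × closes — contains both q4 and ~q4.
      branch 2.2 (add ~(q1 & q4), ~(q3 | (q1 & (q4 & ~q4)))):
        ~(q3 | (q1 & (q4 & ~q4))): α-rule — add ~q3, ~(q1 & (q4 & ~q4)).
        × closes — contains both q3 and ~q3.
8 branches closed, 10 open.
Each open branch fixes some atoms; the unmentioned ones are free. Counting distinct full assignments: branch {q1=0, q2=1, q3=0, q4=0} (none free) contributes 1 new; branch {q1=0, q2=1, q3=0, q4=0} (none free) contributes 0 new; branch {q1=0, q2=1, q3=0, q4=0} (none free) contributes 0 new; branch {q2=1, q3=0, q4=0} (q1) contributes 1 new; branch {q1=0, q2=1, q3=0} (q4) contributes 1 new; branch {q1=0, q2=1, q3=0, q4=0} (none free) contributes 0 new; branch {q1=0, q2=1, q3=0, q4=1} (none free) contributes 0 new; branch {q1=0, q2=1, q3=0, q4=0} (none free) contributes 0 new; branch {q2=1, q3=0, q4=0} (q1) contributes 0 new; branch {q1=1, q2=0, q3=1, q4=1} (none free) contributes 1 new. Total: 4.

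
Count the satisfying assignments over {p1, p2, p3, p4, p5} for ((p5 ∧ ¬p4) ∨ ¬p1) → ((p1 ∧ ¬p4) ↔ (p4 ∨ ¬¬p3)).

Initial set: {(((p5 ∧ ¬p4) ∨ ¬p1) → ((p1 ∧ ¬p4) ↔ (p4 ∨ ¬¬p3)))}.
(((p5 ∧ ¬p4) ∨ ¬p1) → ((p1 ∧ ¬p4) ↔ (p4 ∨ ¬¬p3))): β-rule — branch into ¬((p5 ∧ ¬p4) ∨ ¬p1)  //  ((p1 ∧ ¬p4) ↔ (p4 ∨ ¬¬p3)).
  branch 1 (add ¬((p5 ∧ ¬p4) ∨ ¬p1)):
    ¬((p5 ∧ ¬p4) ∨ ¬p1): α-rule — add ¬(p5 ∧ ¬p4), ¬¬p1.
    ¬(p5 ∧ ¬p4): β-rule — branch into ¬p5  //  ¬¬p4.
      branch 1.1 (add ¬p5):
        ○ open, literals {p1=true, p5=false}.
      branch 1.2 (add ¬¬p4):
        ○ open, literals {p1=true, p4=true}.
  branch 2 (add ((p1 ∧ ¬p4) ↔ (p4 ∨ ¬¬p3))):
    ((p1 ∧ ¬p4) ↔ (p4 ∨ ¬¬p3)): β-rule — branch into (p1 ∧ ¬p4), (p4 ∨ ¬¬p3)  //  ¬(p1 ∧ ¬p4), ¬(p4 ∨ ¬¬p3).
      branch 2.1 (add (p1 ∧ ¬p4), (p4 ∨ ¬¬p3)):
        (p1 ∧ ¬p4): α-rule — add p1, ¬p4.
        (p4 ∨ ¬¬p3): β-rule — branch into p4  //  ¬¬p3.
          branch 2.1.1 (add p4):
            × closes — contains both p4 and ¬p4.
          branch 2.1.2 (add ¬¬p3):
            ¬¬p3: drop double negation, giving p3.
            ○ open, literals {p1=true, p3=true, p4=false}.
      branch 2.2 (add ¬(p1 ∧ ¬p4), ¬(p4 ∨ ¬¬p3)):
        ¬(p4 ∨ ¬¬p3): α-rule — add ¬p4, ¬¬¬p3.
        ¬¬¬p3: drop double negation, giving ¬p3.
        ¬(p1 ∧ ¬p4): β-rule — branch into ¬p1  //  ¬¬p4.
          branch 2.2.1 (add ¬p1):
            ○ open, literals {p1=false, p3=false, p4=false}.
          branch 2.2.2 (add ¬¬p4):
            × closes — contains both p4 and ¬p4.
2 branches closed, 4 open.
Each open branch fixes some atoms; the unmentioned ones are free. Counting distinct full assignments: branch {p1=true, p5=false} (p2, p3, p4) contributes 8 new; branch {p1=true, p4=true} (p2, p3, p5) contributes 4 new; branch {p1=true, p3=true, p4=false} (p2, p5) contributes 2 new; branch {p1=false, p3=false, p4=false} (p2, p5) contributes 4 new. Total: 18.

18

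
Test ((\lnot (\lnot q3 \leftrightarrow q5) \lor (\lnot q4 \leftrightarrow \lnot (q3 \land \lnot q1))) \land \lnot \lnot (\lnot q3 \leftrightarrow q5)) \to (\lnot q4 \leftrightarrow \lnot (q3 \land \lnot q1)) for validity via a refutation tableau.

Valid

Assume the negation and expand:
Initial set: {F (((\lnot (\lnot q3 \leftrightarrow q5) \lor (\lnot q4 \leftrightarrow \lnot (q3 \land \lnot q1))) \land \lnot \lnot (\lnot q3 \leftrightarrow q5)) \to (\lnot q4 \leftrightarrow \lnot (q3 \land \lnot q1)))}.
F (((\lnot (\lnot q3 \leftrightarrow q5) \lor (\lnot q4 \leftrightarrow \lnot (q3 \land \lnot q1))) \land \lnot \lnot (\lnot q3 \leftrightarrow q5)) \to (\lnot q4 \leftrightarrow \lnot (q3 \land \lnot q1))): α-rule — add T ((\lnot (\lnot q3 \leftrightarrow q5) \lor (\lnot q4 \leftrightarrow \lnot (q3 \land \lnot q1))) \land \lnot \lnot (\lnot q3 \leftrightarrow q5)), F (\lnot q4 \leftrightarrow \lnot (q3 \land \lnot q1)).
T ((\lnot (\lnot q3 \leftrightarrow q5) \lor (\lnot q4 \leftrightarrow \lnot (q3 \land \lnot q1))) \land \lnot \lnot (\lnot q3 \leftrightarrow q5)): α-rule — add T (\lnot (\lnot q3 \leftrightarrow q5) \lor (\lnot q4 \leftrightarrow \lnot (q3 \land \lnot q1))), T \lnot \lnot (\lnot q3 \leftrightarrow q5).
T \lnot \lnot (\lnot q3 \leftrightarrow q5): drop double negation, giving T (\lnot q3 \leftrightarrow q5).
F (\lnot q4 \leftrightarrow \lnot (q3 \land \lnot q1)): β-rule — branch into T \lnot q4, F \lnot (q3 \land \lnot q1)  //  F \lnot q4, T \lnot (q3 \land \lnot q1).
  branch 1 (add T \lnot q4, F \lnot (q3 \land \lnot q1)):
    F \lnot (q3 \land \lnot q1): α-rule — add T q3, T \lnot q1.
    T (\lnot (\lnot q3 \leftrightarrow q5) \lor (\lnot q4 \leftrightarrow \lnot (q3 \land \lnot q1))): β-rule — branch into T \lnot (\lnot q3 \leftrightarrow q5)  //  T (\lnot q4 \leftrightarrow \lnot (q3 \land \lnot q1)).
      branch 1.1 (add T \lnot (\lnot q3 \leftrightarrow q5)):
        T (\lnot q3 \leftrightarrow q5): β-rule — branch into T \lnot q3, T q5  //  F \lnot q3, F q5.
          branch 1.1.1 (add T \lnot q3, T q5):
            × closes — contains both q3 and \lnot q3.
          branch 1.1.2 (add F \lnot q3, F q5):
            T \lnot (\lnot q3 \leftrightarrow q5): β-rule — branch into T \lnot q3, F q5  //  F \lnot q3, T q5.
              branch 1.1.2.1 (add T \lnot q3, F q5):
                × closes — contains both q3 and \lnot q3.
              branch 1.1.2.2 (add F \lnot q3, T q5):
                × closes — contains both q5 and \lnot q5.
      branch 1.2 (add T (\lnot q4 \leftrightarrow \lnot (q3 \land \lnot q1))):
        T (\lnot q3 \leftrightarrow q5): β-rule — branch into T \lnot q3, T q5  //  F \lnot q3, F q5.
          branch 1.2.1 (add T \lnot q3, T q5):
            × closes — contains both q3 and \lnot q3.
          branch 1.2.2 (add F \lnot q3, F q5):
            T (\lnot q4 \leftrightarrow \lnot (q3 \land \lnot q1)): β-rule — branch into T \lnot q4, T \lnot (q3 \land \lnot q1)  //  F \lnot q4, F \lnot (q3 \land \lnot q1).
              branch 1.2.2.1 (add T \lnot q4, T \lnot (q3 \land \lnot q1)):
                T \lnot (q3 \land \lnot q1): β-rule — branch into F q3  //  F \lnot q1.
                  branch 1.2.2.1.1 (add F q3):
                    × closes — contains both q3 and \lnot q3.
                  branch 1.2.2.1.2 (add F \lnot q1):
                    × closes — contains both q1 and \lnot q1.
              branch 1.2.2.2 (add F \lnot q4, F \lnot (q3 \land \lnot q1)):
                × closes — contains both q4 and \lnot q4.
  branch 2 (add F \lnot q4, T \lnot (q3 \land \lnot q1)):
    T (\lnot (\lnot q3 \leftrightarrow q5) \lor (\lnot q4 \leftrightarrow \lnot (q3 \land \lnot q1))): β-rule — branch into T \lnot (\lnot q3 \leftrightarrow q5)  //  T (\lnot q4 \leftrightarrow \lnot (q3 \land \lnot q1)).
      branch 2.1 (add T \lnot (\lnot q3 \leftrightarrow q5)):
        T (\lnot q3 \leftrightarrow q5): β-rule — branch into T \lnot q3, T q5  //  F \lnot q3, F q5.
          branch 2.1.1 (add T \lnot q3, T q5):
            T \lnot (q3 \land \lnot q1): β-rule — branch into F q3  //  F \lnot q1.
              branch 2.1.1.1 (add F q3):
                T \lnot (\lnot q3 \leftrightarrow q5): β-rule — branch into T \lnot q3, F q5  //  F \lnot q3, T q5.
                  branch 2.1.1.1.1 (add T \lnot q3, F q5):
                    × closes — contains both q5 and \lnot q5.
                  branch 2.1.1.1.2 (add F \lnot q3, T q5):
                    × closes — contains both q3 and \lnot q3.
              branch 2.1.1.2 (add F \lnot q1):
                T \lnot (\lnot q3 \leftrightarrow q5): β-rule — branch into T \lnot q3, F q5  //  F \lnot q3, T q5.
                  branch 2.1.1.2.1 (add T \lnot q3, F q5):
                    × closes — contains both q5 and \lnot q5.
                  branch 2.1.1.2.2 (add F \lnot q3, T q5):
                    × closes — contains both q3 and \lnot q3.
          branch 2.1.2 (add F \lnot q3, F q5):
            T \lnot (q3 \land \lnot q1): β-rule — branch into F q3  //  F \lnot q1.
              branch 2.1.2.1 (add F q3):
                × closes — contains both q3 and \lnot q3.
              branch 2.1.2.2 (add F \lnot q1):
                T \lnot (\lnot q3 \leftrightarrow q5): β-rule — branch into T \lnot q3, F q5  //  F \lnot q3, T q5.
                  branch 2.1.2.2.1 (add T \lnot q3, F q5):
                    × closes — contains both q3 and \lnot q3.
                  branch 2.1.2.2.2 (add F \lnot q3, T q5):
                    × closes — contains both q5 and \lnot q5.
      branch 2.2 (add T (\lnot q4 \leftrightarrow \lnot (q3 \land \lnot q1))):
        T (\lnot q3 \leftrightarrow q5): β-rule — branch into T \lnot q3, T q5  //  F \lnot q3, F q5.
          branch 2.2.1 (add T \lnot q3, T q5):
            T \lnot (q3 \land \lnot q1): β-rule — branch into F q3  //  F \lnot q1.
              branch 2.2.1.1 (add F q3):
                T (\lnot q4 \leftrightarrow \lnot (q3 \land \lnot q1)): β-rule — branch into T \lnot q4, T \lnot (q3 \land \lnot q1)  //  F \lnot q4, F \lnot (q3 \land \lnot q1).
                  branch 2.2.1.1.1 (add T \lnot q4, T \lnot (q3 \land \lnot q1)):
                    × closes — contains both q4 and \lnot q4.
                  branch 2.2.1.1.2 (add F \lnot q4, F \lnot (q3 \land \lnot q1)):
                    F \lnot (q3 \land \lnot q1): α-rule — add T q3, T \lnot q1.
                    × closes — contains both q3 and \lnot q3.
              branch 2.2.1.2 (add F \lnot q1):
                T (\lnot q4 \leftrightarrow \lnot (q3 \land \lnot q1)): β-rule — branch into T \lnot q4, T \lnot (q3 \land \lnot q1)  //  F \lnot q4, F \lnot (q3 \land \lnot q1).
                  branch 2.2.1.2.1 (add T \lnot q4, T \lnot (q3 \land \lnot q1)):
                    × closes — contains both q4 and \lnot q4.
                  branch 2.2.1.2.2 (add F \lnot q4, F \lnot (q3 \land \lnot q1)):
                    F \lnot (q3 \land \lnot q1): α-rule — add T q3, T \lnot q1.
                    × closes — contains both q3 and \lnot q3.
          branch 2.2.2 (add F \lnot q3, F q5):
            T \lnot (q3 \land \lnot q1): β-rule — branch into F q3  //  F \lnot q1.
              branch 2.2.2.1 (add F q3):
                × closes — contains both q3 and \lnot q3.
              branch 2.2.2.2 (add F \lnot q1):
                T (\lnot q4 \leftrightarrow \lnot (q3 \land \lnot q1)): β-rule — branch into T \lnot q4, T \lnot (q3 \land \lnot q1)  //  F \lnot q4, F \lnot (q3 \land \lnot q1).
                  branch 2.2.2.2.1 (add T \lnot q4, T \lnot (q3 \land \lnot q1)):
                    × closes — contains both q4 and \lnot q4.
                  branch 2.2.2.2.2 (add F \lnot q4, F \lnot (q3 \land \lnot q1)):
                    F \lnot (q3 \land \lnot q1): α-rule — add T q3, T \lnot q1.
                    × closes — contains both q1 and \lnot q1.
All 21 branches close.
Every branch closed, so the negation is unsatisfiable and the formula is valid.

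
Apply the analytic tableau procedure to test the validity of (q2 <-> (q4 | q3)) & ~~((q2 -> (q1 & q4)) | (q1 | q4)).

Assume the negation and expand:
Initial set: {~((q2 <-> (q4 | q3)) & ~~((q2 -> (q1 & q4)) | (q1 | q4)))}.
~((q2 <-> (q4 | q3)) & ~~((q2 -> (q1 & q4)) | (q1 | q4))): β-rule — branch into ~(q2 <-> (q4 | q3))  //  ~~~((q2 -> (q1 & q4)) | (q1 | q4)).
  branch 1 (add ~(q2 <-> (q4 | q3))):
    ~(q2 <-> (q4 | q3)): β-rule — branch into q2, ~(q4 | q3)  //  ~q2, (q4 | q3).
      branch 1.1 (add q2, ~(q4 | q3)):
        ~(q4 | q3): α-rule — add ~q4, ~q3.
        ○ open, literals {q2=1, q3=0, q4=0}.
      branch 1.2 (add ~q2, (q4 | q3)):
        (q4 | q3): β-rule — branch into q4  //  q3.
          branch 1.2.1 (add q4):
            ○ open, literals {q2=0, q4=1}.
          branch 1.2.2 (add q3):
            ○ open, literals {q2=0, q3=1}.
  branch 2 (add ~~~((q2 -> (q1 & q4)) | (q1 | q4))):
    ~~~((q2 -> (q1 & q4)) | (q1 | q4)): drop double negation, giving ~((q2 -> (q1 & q4)) | (q1 | q4)).
    ~((q2 -> (q1 & q4)) | (q1 | q4)): α-rule — add ~(q2 -> (q1 & q4)), ~(q1 | q4).
    ~(q2 -> (q1 & q4)): α-rule — add q2, ~(q1 & q4).
    ~(q1 | q4): α-rule — add ~q1, ~q4.
    ~(q1 & q4): β-rule — branch into ~q1  //  ~q4.
      branch 2.1 (add ~q1):
        ○ open, literals {q1=0, q2=1, q4=0}.
      branch 2.2 (add ~q4):
        ○ open, literals {q1=0, q2=1, q4=0}.
0 branches closed, 5 open.
An open branch gives a countermodel: q2=1, q3=0, q4=0 (unmentioned atoms arbitrary); under it the original formula is false.

Not valid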